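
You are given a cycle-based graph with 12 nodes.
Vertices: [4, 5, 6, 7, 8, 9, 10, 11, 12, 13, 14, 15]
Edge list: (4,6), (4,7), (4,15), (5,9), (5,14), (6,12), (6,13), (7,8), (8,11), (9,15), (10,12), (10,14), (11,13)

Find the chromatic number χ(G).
χ(G) = 2

Clique number ω(G) = 2 (lower bound: χ ≥ ω).
The graph is bipartite (no odd cycle), so 2 colors suffice: χ(G) = 2.
A valid 2-coloring: color 1: [5, 6, 7, 10, 11, 15]; color 2: [4, 8, 9, 12, 13, 14].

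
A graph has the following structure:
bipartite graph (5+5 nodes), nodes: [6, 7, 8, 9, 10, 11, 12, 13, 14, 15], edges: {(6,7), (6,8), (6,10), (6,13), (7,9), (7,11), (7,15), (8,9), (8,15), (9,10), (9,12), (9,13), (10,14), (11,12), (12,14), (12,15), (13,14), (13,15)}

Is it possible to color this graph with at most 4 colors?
A valid 4-coloring: color 1: [6, 9, 11, 14, 15]; color 2: [7, 8, 10, 12, 13].
(χ(G) = 2 ≤ 4.)

Yes, G is 4-colorable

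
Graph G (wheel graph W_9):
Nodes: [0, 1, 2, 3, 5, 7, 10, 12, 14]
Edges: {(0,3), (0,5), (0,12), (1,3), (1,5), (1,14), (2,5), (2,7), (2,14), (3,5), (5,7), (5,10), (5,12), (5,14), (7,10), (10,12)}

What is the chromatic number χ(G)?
χ(G) = 3

Clique number ω(G) = 3 (lower bound: χ ≥ ω).
The clique on [0, 3, 5] has size 3, forcing χ ≥ 3, and the coloring below uses 3 colors, so χ(G) = 3.
A valid 3-coloring: color 1: [5]; color 2: [0, 1, 2, 10]; color 3: [3, 7, 12, 14].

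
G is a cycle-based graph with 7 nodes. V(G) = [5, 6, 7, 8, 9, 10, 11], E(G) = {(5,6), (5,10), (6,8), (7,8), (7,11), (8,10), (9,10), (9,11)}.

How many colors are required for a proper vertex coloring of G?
Clique number ω(G) = 2 (lower bound: χ ≥ ω).
Odd cycle [8, 10, 9, 11, 7] needs 3 colors (χ ≥ 3).
The coloring below uses 3 colors, so χ(G) = 3.
A valid 3-coloring: color 1: [5, 8, 11]; color 2: [6, 7, 10]; color 3: [9].

χ(G) = 3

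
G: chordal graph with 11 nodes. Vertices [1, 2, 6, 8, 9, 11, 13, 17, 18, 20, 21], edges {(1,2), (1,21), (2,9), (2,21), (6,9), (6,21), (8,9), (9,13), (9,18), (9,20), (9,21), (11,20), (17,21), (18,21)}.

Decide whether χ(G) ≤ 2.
The clique on vertices [1, 2, 21] has size 3 > 2, so it alone needs 3 colors.

No, G is not 2-colorable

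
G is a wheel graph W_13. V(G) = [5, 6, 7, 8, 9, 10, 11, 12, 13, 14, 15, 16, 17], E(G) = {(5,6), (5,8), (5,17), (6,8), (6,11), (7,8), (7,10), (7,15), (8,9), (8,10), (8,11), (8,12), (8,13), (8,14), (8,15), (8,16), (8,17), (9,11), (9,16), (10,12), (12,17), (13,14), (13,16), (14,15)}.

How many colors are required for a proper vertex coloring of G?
Clique number ω(G) = 3 (lower bound: χ ≥ ω).
The clique on [5, 8, 17] has size 3, forcing χ ≥ 3, and the coloring below uses 3 colors, so χ(G) = 3.
A valid 3-coloring: color 1: [8]; color 2: [5, 7, 11, 12, 14, 16]; color 3: [6, 9, 10, 13, 15, 17].

χ(G) = 3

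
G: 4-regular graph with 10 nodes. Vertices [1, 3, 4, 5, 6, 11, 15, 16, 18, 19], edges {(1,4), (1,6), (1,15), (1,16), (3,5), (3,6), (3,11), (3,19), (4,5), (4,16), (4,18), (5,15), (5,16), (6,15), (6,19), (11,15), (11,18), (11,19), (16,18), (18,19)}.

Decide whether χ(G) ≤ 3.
Suppose a proper 3-coloring c exists. The clique [1, 4, 16] takes 3 distinct colors; by symmetry let c(1) = 1, c(4) = 2, c(16) = 3.
- Vertex 5: neighbors [4, 16] already have colors [2, 3] ⇒ c(5) = 1.
- Vertex 18: neighbors [4, 16] already have colors [2, 3] ⇒ c(18) = 1.
- Vertex 3: neighbors [5] already have colors [1]; try each remaining color.
- Case c(3) = 2:
  - Vertex 6: neighbors [1, 3] already have colors [1, 2] ⇒ c(6) = 3.
  - Vertex 19: neighbors [18, 3, 6] already have colors [1, 2, 3] — all 3 colors blocked. Contradiction.
- Case c(3) = 3:
  - Vertex 6: neighbors [1, 3] already have colors [1, 3] ⇒ c(6) = 2.
  - Vertex 19: neighbors [18, 6, 3] already have colors [1, 2, 3] — all 3 colors blocked. Contradiction.
Every case ends in a contradiction, so G has no proper 3-coloring (χ ≥ 4).

No, G is not 3-colorable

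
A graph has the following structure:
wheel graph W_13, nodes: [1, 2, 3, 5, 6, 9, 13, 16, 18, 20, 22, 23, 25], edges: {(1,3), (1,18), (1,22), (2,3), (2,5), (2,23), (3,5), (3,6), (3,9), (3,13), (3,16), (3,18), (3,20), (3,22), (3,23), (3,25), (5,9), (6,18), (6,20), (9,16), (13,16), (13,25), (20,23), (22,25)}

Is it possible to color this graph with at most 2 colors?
The clique on vertices [1, 3, 18] has size 3 > 2, so it alone needs 3 colors.

No, G is not 2-colorable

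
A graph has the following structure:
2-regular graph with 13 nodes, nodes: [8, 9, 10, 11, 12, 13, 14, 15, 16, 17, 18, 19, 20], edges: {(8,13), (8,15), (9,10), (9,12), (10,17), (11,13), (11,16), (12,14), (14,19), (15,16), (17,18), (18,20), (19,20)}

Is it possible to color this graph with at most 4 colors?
Yes, G is 4-colorable

A valid 4-coloring: color 1: [10, 12, 13, 15, 18, 19]; color 2: [8, 9, 14, 16, 17, 20]; color 3: [11].
(χ(G) = 3 ≤ 4.)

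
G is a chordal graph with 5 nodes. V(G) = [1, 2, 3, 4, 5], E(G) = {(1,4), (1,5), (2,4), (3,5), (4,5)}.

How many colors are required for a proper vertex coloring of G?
Clique number ω(G) = 3 (lower bound: χ ≥ ω).
The clique on [1, 4, 5] has size 3, forcing χ ≥ 3, and the coloring below uses 3 colors, so χ(G) = 3.
A valid 3-coloring: color 1: [2, 5]; color 2: [3, 4]; color 3: [1].

χ(G) = 3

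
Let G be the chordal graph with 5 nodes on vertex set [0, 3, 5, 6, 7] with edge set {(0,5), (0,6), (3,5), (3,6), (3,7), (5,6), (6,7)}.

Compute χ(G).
Clique number ω(G) = 3 (lower bound: χ ≥ ω).
The clique on [0, 5, 6] has size 3, forcing χ ≥ 3, and the coloring below uses 3 colors, so χ(G) = 3.
A valid 3-coloring: color 1: [6]; color 2: [0, 3]; color 3: [5, 7].

χ(G) = 3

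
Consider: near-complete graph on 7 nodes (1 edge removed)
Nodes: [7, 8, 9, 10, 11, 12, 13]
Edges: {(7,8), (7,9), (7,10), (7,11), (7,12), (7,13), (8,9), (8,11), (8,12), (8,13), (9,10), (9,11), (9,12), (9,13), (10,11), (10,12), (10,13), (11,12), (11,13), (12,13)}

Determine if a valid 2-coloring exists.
No, G is not 2-colorable

The clique on vertices [7, 8, 9, 11, 12, 13] has size 6 > 2, so it alone needs 6 colors.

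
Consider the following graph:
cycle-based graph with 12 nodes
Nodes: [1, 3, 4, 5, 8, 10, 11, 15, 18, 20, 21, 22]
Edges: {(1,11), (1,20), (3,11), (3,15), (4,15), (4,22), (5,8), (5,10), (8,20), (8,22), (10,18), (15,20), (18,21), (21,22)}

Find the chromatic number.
χ(G) = 3

Clique number ω(G) = 2 (lower bound: χ ≥ ω).
Odd cycle [3, 11, 1, 20, 15] needs 3 colors (χ ≥ 3).
The coloring below uses 3 colors, so χ(G) = 3.
A valid 3-coloring: color 1: [3, 5, 18, 20, 22]; color 2: [8, 10, 11, 15, 21]; color 3: [1, 4].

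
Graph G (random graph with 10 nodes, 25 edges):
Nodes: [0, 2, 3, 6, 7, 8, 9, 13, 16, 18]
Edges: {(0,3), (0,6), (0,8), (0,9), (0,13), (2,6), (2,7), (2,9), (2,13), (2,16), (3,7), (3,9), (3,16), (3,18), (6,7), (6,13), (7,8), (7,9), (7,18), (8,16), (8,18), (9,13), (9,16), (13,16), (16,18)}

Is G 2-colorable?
No, G is not 2-colorable

The clique on vertices [2, 9, 13, 16] has size 4 > 2, so it alone needs 4 colors.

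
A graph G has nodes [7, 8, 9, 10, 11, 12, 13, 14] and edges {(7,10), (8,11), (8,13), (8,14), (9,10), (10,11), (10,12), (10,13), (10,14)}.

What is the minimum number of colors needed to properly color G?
χ(G) = 2

Clique number ω(G) = 2 (lower bound: χ ≥ ω).
The graph is bipartite (no odd cycle), so 2 colors suffice: χ(G) = 2.
A valid 2-coloring: color 1: [8, 10]; color 2: [7, 9, 11, 12, 13, 14].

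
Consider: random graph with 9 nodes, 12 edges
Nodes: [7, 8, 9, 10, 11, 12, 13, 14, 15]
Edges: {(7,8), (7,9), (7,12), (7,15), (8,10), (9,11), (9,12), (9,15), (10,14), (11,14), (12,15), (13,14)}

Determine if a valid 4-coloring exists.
Yes, G is 4-colorable

A valid 4-coloring: color 1: [8, 9, 14]; color 2: [7, 10, 11, 13]; color 3: [12]; color 4: [15].
(χ(G) = 4 ≤ 4.)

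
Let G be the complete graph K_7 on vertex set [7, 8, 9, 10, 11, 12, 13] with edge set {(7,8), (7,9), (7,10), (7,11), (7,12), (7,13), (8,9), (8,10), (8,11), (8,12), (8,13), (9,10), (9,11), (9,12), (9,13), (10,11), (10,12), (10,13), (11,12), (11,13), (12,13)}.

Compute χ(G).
χ(G) = 7

Clique number ω(G) = 7 (lower bound: χ ≥ ω).
The clique on [7, 8, 9, 10, 11, 12, 13] has size 7, forcing χ ≥ 7, and the coloring below uses 7 colors, so χ(G) = 7.
A valid 7-coloring: color 1: [11]; color 2: [8]; color 3: [12]; color 4: [10]; color 5: [13]; color 6: [7]; color 7: [9].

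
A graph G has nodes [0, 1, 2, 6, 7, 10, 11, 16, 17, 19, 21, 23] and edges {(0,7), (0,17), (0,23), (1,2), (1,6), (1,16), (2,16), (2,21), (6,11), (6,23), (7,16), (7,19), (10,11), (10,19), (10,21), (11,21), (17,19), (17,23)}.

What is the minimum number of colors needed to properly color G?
Clique number ω(G) = 3 (lower bound: χ ≥ ω).
The clique on [0, 17, 23] has size 3, forcing χ ≥ 3, and the coloring below uses 3 colors, so χ(G) = 3.
A valid 3-coloring: color 1: [1, 7, 17, 21]; color 2: [11, 16, 19, 23]; color 3: [0, 2, 6, 10].

χ(G) = 3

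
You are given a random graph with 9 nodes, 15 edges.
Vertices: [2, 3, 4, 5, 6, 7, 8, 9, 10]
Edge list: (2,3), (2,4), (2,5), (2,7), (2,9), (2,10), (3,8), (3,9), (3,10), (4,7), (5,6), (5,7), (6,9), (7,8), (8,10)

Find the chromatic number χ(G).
Clique number ω(G) = 3 (lower bound: χ ≥ ω).
The clique on [3, 8, 10] has size 3, forcing χ ≥ 3, and the coloring below uses 3 colors, so χ(G) = 3.
A valid 3-coloring: color 1: [2, 6, 8]; color 2: [3, 7]; color 3: [4, 5, 9, 10].

χ(G) = 3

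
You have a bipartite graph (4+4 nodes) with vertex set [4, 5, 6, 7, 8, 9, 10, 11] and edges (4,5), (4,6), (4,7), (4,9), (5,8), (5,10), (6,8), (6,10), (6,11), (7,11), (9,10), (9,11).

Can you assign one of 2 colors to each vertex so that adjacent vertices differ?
A valid 2-coloring: color 1: [5, 6, 7, 9]; color 2: [4, 8, 10, 11].
(χ(G) = 2 ≤ 2.)

Yes, G is 2-colorable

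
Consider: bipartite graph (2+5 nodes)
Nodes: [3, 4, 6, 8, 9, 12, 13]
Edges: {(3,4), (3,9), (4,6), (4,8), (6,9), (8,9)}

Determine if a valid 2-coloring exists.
A valid 2-coloring: color 1: [4, 9, 12, 13]; color 2: [3, 6, 8].
(χ(G) = 2 ≤ 2.)

Yes, G is 2-colorable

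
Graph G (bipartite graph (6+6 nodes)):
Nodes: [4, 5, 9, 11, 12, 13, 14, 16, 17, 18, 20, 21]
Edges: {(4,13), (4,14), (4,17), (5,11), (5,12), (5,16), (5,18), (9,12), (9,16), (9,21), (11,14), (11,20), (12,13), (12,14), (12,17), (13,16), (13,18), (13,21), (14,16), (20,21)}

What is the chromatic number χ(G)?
Clique number ω(G) = 2 (lower bound: χ ≥ ω).
The graph is bipartite (no odd cycle), so 2 colors suffice: χ(G) = 2.
A valid 2-coloring: color 1: [5, 9, 13, 14, 17, 20]; color 2: [4, 11, 12, 16, 18, 21].

χ(G) = 2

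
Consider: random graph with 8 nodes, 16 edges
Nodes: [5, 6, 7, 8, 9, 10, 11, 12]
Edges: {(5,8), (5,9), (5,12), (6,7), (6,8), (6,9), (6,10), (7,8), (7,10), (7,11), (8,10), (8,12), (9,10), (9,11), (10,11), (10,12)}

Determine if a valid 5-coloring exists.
Yes, G is 5-colorable

A valid 5-coloring: color 1: [5, 10]; color 2: [8, 9]; color 3: [7, 12]; color 4: [6, 11].
(χ(G) = 4 ≤ 5.)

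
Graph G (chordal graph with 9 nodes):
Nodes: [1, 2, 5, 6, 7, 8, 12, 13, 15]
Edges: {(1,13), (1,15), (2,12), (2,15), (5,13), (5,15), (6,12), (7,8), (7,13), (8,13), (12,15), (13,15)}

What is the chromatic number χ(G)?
χ(G) = 3

Clique number ω(G) = 3 (lower bound: χ ≥ ω).
The clique on [2, 12, 15] has size 3, forcing χ ≥ 3, and the coloring below uses 3 colors, so χ(G) = 3.
A valid 3-coloring: color 1: [6, 7, 15]; color 2: [12, 13]; color 3: [1, 2, 5, 8].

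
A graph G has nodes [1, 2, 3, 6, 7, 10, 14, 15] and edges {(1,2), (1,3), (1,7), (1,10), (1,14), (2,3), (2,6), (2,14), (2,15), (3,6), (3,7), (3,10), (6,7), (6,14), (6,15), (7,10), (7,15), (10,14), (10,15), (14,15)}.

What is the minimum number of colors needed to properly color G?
Clique number ω(G) = 4 (lower bound: χ ≥ ω).
The clique on [1, 3, 7, 10] has size 4, forcing χ ≥ 4, and the coloring below uses 4 colors, so χ(G) = 4.
A valid 4-coloring: color 1: [3, 14]; color 2: [1, 15]; color 3: [6, 10]; color 4: [2, 7].

χ(G) = 4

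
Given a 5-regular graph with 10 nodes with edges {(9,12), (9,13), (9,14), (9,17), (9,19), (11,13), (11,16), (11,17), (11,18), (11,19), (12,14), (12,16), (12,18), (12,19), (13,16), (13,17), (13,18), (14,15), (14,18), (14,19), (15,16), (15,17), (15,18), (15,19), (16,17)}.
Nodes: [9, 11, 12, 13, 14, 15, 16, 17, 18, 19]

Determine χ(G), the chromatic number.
χ(G) = 4

Clique number ω(G) = 4 (lower bound: χ ≥ ω).
The clique on [9, 12, 14, 19] has size 4, forcing χ ≥ 4, and the coloring below uses 4 colors, so χ(G) = 4.
A valid 4-coloring: color 1: [17, 18, 19]; color 2: [9, 16]; color 3: [13, 14]; color 4: [11, 12, 15].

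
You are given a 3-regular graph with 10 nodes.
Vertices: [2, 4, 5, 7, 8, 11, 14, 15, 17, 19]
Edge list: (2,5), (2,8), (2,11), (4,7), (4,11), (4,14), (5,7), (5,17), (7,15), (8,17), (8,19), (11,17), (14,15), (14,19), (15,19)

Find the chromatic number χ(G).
χ(G) = 3

Clique number ω(G) = 3 (lower bound: χ ≥ ω).
The clique on [14, 15, 19] has size 3, forcing χ ≥ 3, and the coloring below uses 3 colors, so χ(G) = 3.
A valid 3-coloring: color 1: [7, 8, 11, 14]; color 2: [2, 4, 15, 17]; color 3: [5, 19].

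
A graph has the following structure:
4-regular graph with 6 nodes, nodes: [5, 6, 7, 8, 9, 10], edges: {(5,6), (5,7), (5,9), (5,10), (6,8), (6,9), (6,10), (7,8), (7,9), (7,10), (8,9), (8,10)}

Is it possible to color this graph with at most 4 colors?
A valid 4-coloring: color 1: [9, 10]; color 2: [6, 7]; color 3: [5, 8].
(χ(G) = 3 ≤ 4.)

Yes, G is 4-colorable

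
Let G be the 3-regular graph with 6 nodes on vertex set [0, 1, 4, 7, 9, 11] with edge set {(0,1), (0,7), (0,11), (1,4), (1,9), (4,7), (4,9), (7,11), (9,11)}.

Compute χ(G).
χ(G) = 3

Clique number ω(G) = 3 (lower bound: χ ≥ ω).
The clique on [0, 7, 11] has size 3, forcing χ ≥ 3, and the coloring below uses 3 colors, so χ(G) = 3.
A valid 3-coloring: color 1: [0, 4]; color 2: [7, 9]; color 3: [1, 11].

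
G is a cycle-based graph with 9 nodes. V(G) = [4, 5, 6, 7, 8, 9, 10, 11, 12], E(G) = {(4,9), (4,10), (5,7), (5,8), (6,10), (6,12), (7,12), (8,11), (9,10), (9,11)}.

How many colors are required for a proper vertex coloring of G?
Clique number ω(G) = 3 (lower bound: χ ≥ ω).
The clique on [4, 9, 10] has size 3, forcing χ ≥ 3, and the coloring below uses 3 colors, so χ(G) = 3.
A valid 3-coloring: color 1: [6, 7, 8, 9]; color 2: [5, 10, 11, 12]; color 3: [4].

χ(G) = 3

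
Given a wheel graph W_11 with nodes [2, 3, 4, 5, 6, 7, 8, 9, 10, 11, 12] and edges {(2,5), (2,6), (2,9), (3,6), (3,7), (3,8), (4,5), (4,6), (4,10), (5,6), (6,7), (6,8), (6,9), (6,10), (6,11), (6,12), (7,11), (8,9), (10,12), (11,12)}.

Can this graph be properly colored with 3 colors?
A valid 3-coloring: color 1: [6]; color 2: [3, 5, 9, 10, 11]; color 3: [2, 4, 7, 8, 12].
(χ(G) = 3 ≤ 3.)

Yes, G is 3-colorable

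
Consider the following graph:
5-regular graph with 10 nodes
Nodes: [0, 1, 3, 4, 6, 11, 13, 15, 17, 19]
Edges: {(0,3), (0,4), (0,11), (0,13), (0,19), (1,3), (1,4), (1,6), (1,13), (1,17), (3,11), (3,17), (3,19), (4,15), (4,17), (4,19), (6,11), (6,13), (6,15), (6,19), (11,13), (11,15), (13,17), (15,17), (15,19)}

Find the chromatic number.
χ(G) = 4

Clique number ω(G) = 3 (lower bound: χ ≥ ω).
Suppose a proper 3-coloring c exists. The clique [0, 3, 11] takes 3 distinct colors; by symmetry let c(0) = 1, c(3) = 2, c(11) = 3.
- Vertex 13: neighbors [0, 11] already have colors [1, 3] ⇒ c(13) = 2.
- Vertex 6: neighbors [13, 11] already have colors [2, 3] ⇒ c(6) = 1.
- Vertex 15: neighbors [6, 11] already have colors [1, 3] ⇒ c(15) = 2.
- Vertex 4: neighbors [0, 15] already have colors [1, 2] ⇒ c(4) = 3.
- Vertex 1: neighbors [6, 3, 4] already have colors [1, 2, 3] — all 3 colors blocked. Contradiction.
The forced assignments end in a contradiction, so G has no proper 3-coloring (χ ≥ 4).
The coloring below uses 4 colors, so χ(G) = 4.
A valid 4-coloring: color 1: [0, 6, 17]; color 2: [3, 13, 15]; color 3: [4, 11]; color 4: [1, 19].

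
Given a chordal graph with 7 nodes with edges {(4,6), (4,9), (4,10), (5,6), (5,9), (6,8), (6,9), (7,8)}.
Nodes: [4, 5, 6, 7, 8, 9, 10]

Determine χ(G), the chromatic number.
χ(G) = 3

Clique number ω(G) = 3 (lower bound: χ ≥ ω).
The clique on [4, 6, 9] has size 3, forcing χ ≥ 3, and the coloring below uses 3 colors, so χ(G) = 3.
A valid 3-coloring: color 1: [6, 7, 10]; color 2: [4, 5, 8]; color 3: [9].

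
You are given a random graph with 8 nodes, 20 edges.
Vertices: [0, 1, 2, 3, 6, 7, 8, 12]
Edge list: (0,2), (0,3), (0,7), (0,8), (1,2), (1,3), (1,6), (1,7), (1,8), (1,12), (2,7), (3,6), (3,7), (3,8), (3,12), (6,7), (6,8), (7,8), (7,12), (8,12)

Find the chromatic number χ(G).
Clique number ω(G) = 5 (lower bound: χ ≥ ω).
The clique on [1, 3, 7, 8, 12] has size 5, forcing χ ≥ 5, and the coloring below uses 5 colors, so χ(G) = 5.
A valid 5-coloring: color 1: [7]; color 2: [0, 1]; color 3: [2, 3]; color 4: [8]; color 5: [6, 12].

χ(G) = 5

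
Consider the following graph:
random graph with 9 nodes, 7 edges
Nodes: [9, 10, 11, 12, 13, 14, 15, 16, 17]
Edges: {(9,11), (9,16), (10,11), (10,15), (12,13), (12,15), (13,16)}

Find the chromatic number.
Clique number ω(G) = 2 (lower bound: χ ≥ ω).
Odd cycle [12, 13, 16, 9, 11, 10, 15] needs 3 colors (χ ≥ 3).
The coloring below uses 3 colors, so χ(G) = 3.
A valid 3-coloring: color 1: [9, 10, 13, 14, 17]; color 2: [11, 15, 16]; color 3: [12].

χ(G) = 3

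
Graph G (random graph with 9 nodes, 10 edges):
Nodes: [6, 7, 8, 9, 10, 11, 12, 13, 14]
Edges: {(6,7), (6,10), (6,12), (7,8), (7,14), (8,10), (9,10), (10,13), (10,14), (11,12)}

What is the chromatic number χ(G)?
Clique number ω(G) = 2 (lower bound: χ ≥ ω).
The graph is bipartite (no odd cycle), so 2 colors suffice: χ(G) = 2.
A valid 2-coloring: color 1: [7, 10, 12]; color 2: [6, 8, 9, 11, 13, 14].

χ(G) = 2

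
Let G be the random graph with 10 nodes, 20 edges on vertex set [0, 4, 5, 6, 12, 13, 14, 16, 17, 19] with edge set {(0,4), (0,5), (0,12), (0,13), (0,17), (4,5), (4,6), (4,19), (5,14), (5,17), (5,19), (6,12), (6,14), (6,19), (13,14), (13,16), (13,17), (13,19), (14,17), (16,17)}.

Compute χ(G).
Clique number ω(G) = 3 (lower bound: χ ≥ ω).
The clique on [0, 13, 17] has size 3, forcing χ ≥ 3, and the coloring below uses 3 colors, so χ(G) = 3.
A valid 3-coloring: color 1: [0, 14, 16, 19]; color 2: [5, 6, 13]; color 3: [4, 12, 17].

χ(G) = 3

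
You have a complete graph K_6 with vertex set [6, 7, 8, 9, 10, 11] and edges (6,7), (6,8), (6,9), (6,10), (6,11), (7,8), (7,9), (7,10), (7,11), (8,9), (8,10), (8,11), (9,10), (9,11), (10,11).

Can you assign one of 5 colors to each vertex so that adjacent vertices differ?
No, G is not 5-colorable

The clique on vertices [6, 7, 8, 9, 10, 11] has size 6 > 5, so it alone needs 6 colors.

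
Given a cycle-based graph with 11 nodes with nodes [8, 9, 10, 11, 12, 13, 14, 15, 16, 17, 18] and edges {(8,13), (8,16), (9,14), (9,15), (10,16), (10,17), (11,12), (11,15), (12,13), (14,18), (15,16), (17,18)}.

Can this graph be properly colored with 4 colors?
A valid 4-coloring: color 1: [8, 10, 12, 14, 15]; color 2: [9, 11, 13, 16, 18]; color 3: [17].
(χ(G) = 3 ≤ 4.)

Yes, G is 4-colorable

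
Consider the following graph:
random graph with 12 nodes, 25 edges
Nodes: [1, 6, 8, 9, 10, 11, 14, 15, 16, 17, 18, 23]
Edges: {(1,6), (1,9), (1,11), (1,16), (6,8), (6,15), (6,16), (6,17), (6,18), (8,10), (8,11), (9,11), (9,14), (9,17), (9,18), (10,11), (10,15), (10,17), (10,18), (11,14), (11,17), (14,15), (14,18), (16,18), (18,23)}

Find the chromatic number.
χ(G) = 4

Clique number ω(G) = 3 (lower bound: χ ≥ ω).
Suppose a proper 3-coloring c exists. The clique [1, 6, 16] takes 3 distinct colors; by symmetry let c(1) = 1, c(6) = 2, c(16) = 3.
- Vertex 18: neighbors [6, 16] already have colors [2, 3] ⇒ c(18) = 1.
- Vertex 11: neighbors [1] already have colors [1]; try each remaining color.
- Case c(11) = 2:
  - Vertex 10: neighbors [18, 11] already have colors [1, 2] ⇒ c(10) = 3.
  - Vertex 9: neighbors [1, 11] already have colors [1, 2] ⇒ c(9) = 3.
  - Vertex 14: neighbors [18, 11, 9] already have colors [1, 2, 3] — all 3 colors blocked. Contradiction.
- Case c(11) = 3:
  - Vertex 10: neighbors [18, 11] already have colors [1, 3] ⇒ c(10) = 2.
  - Vertex 9: neighbors [1, 11] already have colors [1, 3] ⇒ c(9) = 2.
  - Vertex 14: neighbors [18, 9, 11] already have colors [1, 2, 3] — all 3 colors blocked. Contradiction.
Every case ends in a contradiction, so G has no proper 3-coloring (χ ≥ 4).
The coloring below uses 4 colors, so χ(G) = 4.
A valid 4-coloring: color 1: [6, 11, 23]; color 2: [1, 8, 15, 17, 18]; color 3: [9, 10, 16]; color 4: [14].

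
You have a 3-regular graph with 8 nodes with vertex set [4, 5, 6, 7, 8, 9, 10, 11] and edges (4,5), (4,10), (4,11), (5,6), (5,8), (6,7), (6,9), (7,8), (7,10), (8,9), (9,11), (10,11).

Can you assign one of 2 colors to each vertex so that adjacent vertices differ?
The clique on vertices [4, 10, 11] has size 3 > 2, so it alone needs 3 colors.

No, G is not 2-colorable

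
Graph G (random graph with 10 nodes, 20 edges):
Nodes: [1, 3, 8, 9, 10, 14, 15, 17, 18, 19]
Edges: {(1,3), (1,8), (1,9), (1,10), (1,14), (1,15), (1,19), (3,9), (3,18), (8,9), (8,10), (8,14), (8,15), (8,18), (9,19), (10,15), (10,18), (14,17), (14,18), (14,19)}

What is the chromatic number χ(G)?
Clique number ω(G) = 4 (lower bound: χ ≥ ω).
The clique on [1, 8, 10, 15] has size 4, forcing χ ≥ 4, and the coloring below uses 4 colors, so χ(G) = 4.
A valid 4-coloring: color 1: [1, 17, 18]; color 2: [3, 8, 19]; color 3: [9, 10, 14]; color 4: [15].

χ(G) = 4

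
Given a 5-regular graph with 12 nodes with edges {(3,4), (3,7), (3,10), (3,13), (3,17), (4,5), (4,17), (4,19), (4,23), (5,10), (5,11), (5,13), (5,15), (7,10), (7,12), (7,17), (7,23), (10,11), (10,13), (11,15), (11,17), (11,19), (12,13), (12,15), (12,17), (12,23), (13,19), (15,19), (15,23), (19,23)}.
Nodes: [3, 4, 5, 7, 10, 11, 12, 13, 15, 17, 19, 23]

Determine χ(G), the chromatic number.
Clique number ω(G) = 3 (lower bound: χ ≥ ω).
Suppose a proper 3-coloring c exists. The clique [3, 4, 17] takes 3 distinct colors; by symmetry let c(3) = 1, c(4) = 2, c(17) = 3.
- Vertex 7: neighbors [3, 17] already have colors [1, 3] ⇒ c(7) = 2.
- Vertex 10: neighbors [3, 7] already have colors [1, 2] ⇒ c(10) = 3.
- Vertex 5: neighbors [4, 10] already have colors [2, 3] ⇒ c(5) = 1.
- Vertex 12: neighbors [7, 17] already have colors [2, 3] ⇒ c(12) = 1.
- Vertex 11: neighbors [5, 10] already have colors [1, 3] ⇒ c(11) = 2.
- Vertex 15: neighbors [5, 11] already have colors [1, 2] ⇒ c(15) = 3.
- Vertex 23: neighbors [12, 4, 15] already have colors [1, 2, 3] — all 3 colors blocked. Contradiction.
The forced assignments end in a contradiction, so G has no proper 3-coloring (χ ≥ 4).
The coloring below uses 4 colors, so χ(G) = 4.
A valid 4-coloring: color 1: [3, 11, 23]; color 2: [5, 12, 19]; color 3: [10, 15, 17]; color 4: [4, 7, 13].

χ(G) = 4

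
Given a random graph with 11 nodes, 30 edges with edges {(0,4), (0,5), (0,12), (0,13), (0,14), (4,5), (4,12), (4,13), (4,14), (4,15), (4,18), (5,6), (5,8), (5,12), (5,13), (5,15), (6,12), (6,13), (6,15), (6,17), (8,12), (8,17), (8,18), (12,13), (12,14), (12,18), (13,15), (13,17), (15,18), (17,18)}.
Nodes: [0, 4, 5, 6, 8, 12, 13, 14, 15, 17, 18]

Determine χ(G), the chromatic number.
χ(G) = 5

Clique number ω(G) = 5 (lower bound: χ ≥ ω).
The clique on [0, 4, 5, 12, 13] has size 5, forcing χ ≥ 5, and the coloring below uses 5 colors, so χ(G) = 5.
A valid 5-coloring: color 1: [12, 15, 17]; color 2: [8, 13, 14]; color 3: [4, 6]; color 4: [5, 18]; color 5: [0].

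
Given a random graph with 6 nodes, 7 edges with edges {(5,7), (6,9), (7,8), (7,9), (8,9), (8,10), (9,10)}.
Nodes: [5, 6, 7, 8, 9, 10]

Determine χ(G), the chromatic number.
χ(G) = 3

Clique number ω(G) = 3 (lower bound: χ ≥ ω).
The clique on [8, 9, 10] has size 3, forcing χ ≥ 3, and the coloring below uses 3 colors, so χ(G) = 3.
A valid 3-coloring: color 1: [5, 9]; color 2: [6, 7, 10]; color 3: [8].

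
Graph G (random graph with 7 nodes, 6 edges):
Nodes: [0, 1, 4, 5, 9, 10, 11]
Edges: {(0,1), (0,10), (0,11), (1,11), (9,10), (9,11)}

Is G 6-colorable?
Yes, G is 6-colorable

A valid 6-coloring: color 1: [4, 5, 10, 11]; color 2: [0, 9]; color 3: [1].
(χ(G) = 3 ≤ 6.)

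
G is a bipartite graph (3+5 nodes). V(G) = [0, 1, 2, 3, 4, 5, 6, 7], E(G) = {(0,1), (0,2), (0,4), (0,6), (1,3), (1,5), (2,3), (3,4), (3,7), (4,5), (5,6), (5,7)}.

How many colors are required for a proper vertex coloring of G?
Clique number ω(G) = 2 (lower bound: χ ≥ ω).
The graph is bipartite (no odd cycle), so 2 colors suffice: χ(G) = 2.
A valid 2-coloring: color 1: [0, 3, 5]; color 2: [1, 2, 4, 6, 7].

χ(G) = 2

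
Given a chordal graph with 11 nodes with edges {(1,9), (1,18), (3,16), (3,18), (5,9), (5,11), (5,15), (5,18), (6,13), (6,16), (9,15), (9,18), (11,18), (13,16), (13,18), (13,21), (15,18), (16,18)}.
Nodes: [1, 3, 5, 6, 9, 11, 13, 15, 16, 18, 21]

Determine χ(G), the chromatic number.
χ(G) = 4

Clique number ω(G) = 4 (lower bound: χ ≥ ω).
The clique on [5, 9, 15, 18] has size 4, forcing χ ≥ 4, and the coloring below uses 4 colors, so χ(G) = 4.
A valid 4-coloring: color 1: [6, 18, 21]; color 2: [1, 5, 16]; color 3: [3, 9, 11, 13]; color 4: [15].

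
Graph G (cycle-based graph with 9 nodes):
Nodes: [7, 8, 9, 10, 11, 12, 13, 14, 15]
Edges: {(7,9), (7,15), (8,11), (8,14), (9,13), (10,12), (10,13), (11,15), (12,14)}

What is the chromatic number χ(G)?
Clique number ω(G) = 2 (lower bound: χ ≥ ω).
Odd cycle [7, 15, 11, 8, 14, 12, 10, 13, 9] needs 3 colors (χ ≥ 3).
The coloring below uses 3 colors, so χ(G) = 3.
A valid 3-coloring: color 1: [7, 11, 13, 14]; color 2: [8, 9, 12, 15]; color 3: [10].

χ(G) = 3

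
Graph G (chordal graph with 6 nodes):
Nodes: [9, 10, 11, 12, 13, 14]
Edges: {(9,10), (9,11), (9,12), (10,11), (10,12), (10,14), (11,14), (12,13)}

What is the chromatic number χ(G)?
Clique number ω(G) = 3 (lower bound: χ ≥ ω).
The clique on [9, 10, 11] has size 3, forcing χ ≥ 3, and the coloring below uses 3 colors, so χ(G) = 3.
A valid 3-coloring: color 1: [10, 13]; color 2: [11, 12]; color 3: [9, 14].

χ(G) = 3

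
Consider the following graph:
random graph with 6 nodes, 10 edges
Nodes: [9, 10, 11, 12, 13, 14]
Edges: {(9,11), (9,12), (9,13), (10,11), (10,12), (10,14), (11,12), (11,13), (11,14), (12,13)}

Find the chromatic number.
χ(G) = 4

Clique number ω(G) = 4 (lower bound: χ ≥ ω).
The clique on [9, 11, 12, 13] has size 4, forcing χ ≥ 4, and the coloring below uses 4 colors, so χ(G) = 4.
A valid 4-coloring: color 1: [11]; color 2: [12, 14]; color 3: [9, 10]; color 4: [13].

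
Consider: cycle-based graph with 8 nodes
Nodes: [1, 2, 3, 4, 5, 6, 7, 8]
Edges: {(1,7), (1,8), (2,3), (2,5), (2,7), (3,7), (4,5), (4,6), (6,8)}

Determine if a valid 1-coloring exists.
No, G is not 1-colorable

The clique on vertices [2, 3, 7] has size 3 > 1, so it alone needs 3 colors.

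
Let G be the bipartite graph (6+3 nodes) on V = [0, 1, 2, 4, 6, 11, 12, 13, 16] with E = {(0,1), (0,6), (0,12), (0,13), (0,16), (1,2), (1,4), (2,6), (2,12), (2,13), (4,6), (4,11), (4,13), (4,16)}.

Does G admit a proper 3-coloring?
Yes, G is 3-colorable

A valid 3-coloring: color 1: [0, 2, 4]; color 2: [1, 6, 11, 12, 13, 16].
(χ(G) = 2 ≤ 3.)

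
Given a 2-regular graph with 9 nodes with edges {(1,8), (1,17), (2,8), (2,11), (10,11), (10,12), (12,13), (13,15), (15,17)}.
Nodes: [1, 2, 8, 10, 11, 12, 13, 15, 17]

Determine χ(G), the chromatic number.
χ(G) = 3

Clique number ω(G) = 2 (lower bound: χ ≥ ω).
Odd cycle [17, 15, 13, 12, 10, 11, 2, 8, 1] needs 3 colors (χ ≥ 3).
The coloring below uses 3 colors, so χ(G) = 3.
A valid 3-coloring: color 1: [8, 11, 13, 17]; color 2: [1, 2, 12, 15]; color 3: [10].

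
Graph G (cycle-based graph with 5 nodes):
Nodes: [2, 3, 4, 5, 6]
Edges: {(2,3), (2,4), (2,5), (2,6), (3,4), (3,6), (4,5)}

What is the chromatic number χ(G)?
χ(G) = 3

Clique number ω(G) = 3 (lower bound: χ ≥ ω).
The clique on [2, 3, 4] has size 3, forcing χ ≥ 3, and the coloring below uses 3 colors, so χ(G) = 3.
A valid 3-coloring: color 1: [2]; color 2: [3, 5]; color 3: [4, 6].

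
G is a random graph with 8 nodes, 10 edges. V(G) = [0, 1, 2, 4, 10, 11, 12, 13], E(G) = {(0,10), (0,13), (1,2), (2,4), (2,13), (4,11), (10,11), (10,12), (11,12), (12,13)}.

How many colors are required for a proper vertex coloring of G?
χ(G) = 3

Clique number ω(G) = 3 (lower bound: χ ≥ ω).
The clique on [10, 11, 12] has size 3, forcing χ ≥ 3, and the coloring below uses 3 colors, so χ(G) = 3.
A valid 3-coloring: color 1: [1, 4, 10, 13]; color 2: [0, 2, 12]; color 3: [11].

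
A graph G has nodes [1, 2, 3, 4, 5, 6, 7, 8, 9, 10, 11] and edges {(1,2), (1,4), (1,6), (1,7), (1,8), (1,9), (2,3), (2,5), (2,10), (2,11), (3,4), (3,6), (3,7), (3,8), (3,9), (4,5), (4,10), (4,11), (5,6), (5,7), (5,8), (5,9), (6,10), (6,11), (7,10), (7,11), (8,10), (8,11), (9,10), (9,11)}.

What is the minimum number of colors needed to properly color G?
Clique number ω(G) = 2 (lower bound: χ ≥ ω).
The graph is bipartite (no odd cycle), so 2 colors suffice: χ(G) = 2.
A valid 2-coloring: color 1: [1, 3, 5, 10, 11]; color 2: [2, 4, 6, 7, 8, 9].

χ(G) = 2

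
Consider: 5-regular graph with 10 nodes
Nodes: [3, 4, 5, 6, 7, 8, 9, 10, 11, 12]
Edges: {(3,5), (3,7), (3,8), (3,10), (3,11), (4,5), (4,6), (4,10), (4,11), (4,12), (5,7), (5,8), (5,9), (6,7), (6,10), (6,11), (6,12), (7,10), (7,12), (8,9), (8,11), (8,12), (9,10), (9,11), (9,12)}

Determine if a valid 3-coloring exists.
Yes, G is 3-colorable

A valid 3-coloring: color 1: [3, 6, 9]; color 2: [5, 10, 11, 12]; color 3: [4, 7, 8].
(χ(G) = 3 ≤ 3.)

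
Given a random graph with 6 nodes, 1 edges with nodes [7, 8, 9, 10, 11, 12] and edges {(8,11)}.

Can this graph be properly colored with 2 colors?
Yes, G is 2-colorable

A valid 2-coloring: color 1: [7, 9, 10, 11, 12]; color 2: [8].
(χ(G) = 2 ≤ 2.)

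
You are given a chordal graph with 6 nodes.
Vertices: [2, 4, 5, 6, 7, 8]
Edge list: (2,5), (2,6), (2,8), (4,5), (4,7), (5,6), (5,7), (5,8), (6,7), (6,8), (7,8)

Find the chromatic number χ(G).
Clique number ω(G) = 4 (lower bound: χ ≥ ω).
The clique on [2, 5, 6, 8] has size 4, forcing χ ≥ 4, and the coloring below uses 4 colors, so χ(G) = 4.
A valid 4-coloring: color 1: [5]; color 2: [4, 6]; color 3: [8]; color 4: [2, 7].

χ(G) = 4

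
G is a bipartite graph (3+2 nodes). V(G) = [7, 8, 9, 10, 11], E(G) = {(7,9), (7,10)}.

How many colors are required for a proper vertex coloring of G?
Clique number ω(G) = 2 (lower bound: χ ≥ ω).
The graph is bipartite (no odd cycle), so 2 colors suffice: χ(G) = 2.
A valid 2-coloring: color 1: [7, 8, 11]; color 2: [9, 10].

χ(G) = 2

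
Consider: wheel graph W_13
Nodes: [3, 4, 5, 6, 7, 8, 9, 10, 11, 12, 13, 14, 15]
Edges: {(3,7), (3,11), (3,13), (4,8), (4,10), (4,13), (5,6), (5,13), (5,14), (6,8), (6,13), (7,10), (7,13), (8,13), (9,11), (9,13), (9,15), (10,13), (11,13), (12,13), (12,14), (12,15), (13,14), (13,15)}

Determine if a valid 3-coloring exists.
Yes, G is 3-colorable

A valid 3-coloring: color 1: [13]; color 2: [3, 5, 8, 9, 10, 12]; color 3: [4, 6, 7, 11, 14, 15].
(χ(G) = 3 ≤ 3.)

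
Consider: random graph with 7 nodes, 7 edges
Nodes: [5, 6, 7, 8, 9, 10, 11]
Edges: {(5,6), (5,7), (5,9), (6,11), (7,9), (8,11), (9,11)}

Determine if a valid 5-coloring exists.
A valid 5-coloring: color 1: [6, 8, 9, 10]; color 2: [5, 11]; color 3: [7].
(χ(G) = 3 ≤ 5.)

Yes, G is 5-colorable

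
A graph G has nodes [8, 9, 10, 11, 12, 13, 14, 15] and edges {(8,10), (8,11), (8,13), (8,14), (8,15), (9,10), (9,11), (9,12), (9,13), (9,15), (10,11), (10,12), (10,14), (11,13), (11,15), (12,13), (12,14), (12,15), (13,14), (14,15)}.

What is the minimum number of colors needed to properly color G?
Clique number ω(G) = 3 (lower bound: χ ≥ ω).
Odd cycle [12, 9, 11, 8, 14] needs 3 colors (χ ≥ 3).
Vertex 10 is adjacent to every vertex of [8, 9, 11, 12, 14], which already need 3 colors among themselves, so 10 needs a new color (χ ≥ 4).
The coloring below uses 4 colors, so χ(G) = 4.
A valid 4-coloring: color 1: [8, 9]; color 2: [10, 13, 15]; color 3: [11, 14]; color 4: [12].

χ(G) = 4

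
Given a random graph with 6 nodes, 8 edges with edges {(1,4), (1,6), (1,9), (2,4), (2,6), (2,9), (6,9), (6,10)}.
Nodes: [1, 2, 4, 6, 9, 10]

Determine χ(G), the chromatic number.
Clique number ω(G) = 3 (lower bound: χ ≥ ω).
The clique on [1, 6, 9] has size 3, forcing χ ≥ 3, and the coloring below uses 3 colors, so χ(G) = 3.
A valid 3-coloring: color 1: [4, 6]; color 2: [1, 2, 10]; color 3: [9].

χ(G) = 3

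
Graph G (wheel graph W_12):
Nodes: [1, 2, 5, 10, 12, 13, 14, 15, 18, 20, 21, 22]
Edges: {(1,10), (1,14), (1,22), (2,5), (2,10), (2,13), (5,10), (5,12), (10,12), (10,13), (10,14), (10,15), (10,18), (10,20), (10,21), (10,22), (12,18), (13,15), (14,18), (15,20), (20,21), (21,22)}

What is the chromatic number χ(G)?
χ(G) = 4

Clique number ω(G) = 3 (lower bound: χ ≥ ω).
Odd cycle [2, 13, 15, 20, 21, 22, 1, 14, 18, 12, 5] needs 3 colors (χ ≥ 3).
Vertex 10 is adjacent to every vertex of [1, 2, 5, 12, 13, 14, 15, 18, 20, 21, 22], which already need 3 colors among themselves, so 10 needs a new color (χ ≥ 4).
The coloring below uses 4 colors, so χ(G) = 4.
A valid 4-coloring: color 1: [10]; color 2: [1, 2, 12, 15, 21]; color 3: [5, 13, 14, 20, 22]; color 4: [18].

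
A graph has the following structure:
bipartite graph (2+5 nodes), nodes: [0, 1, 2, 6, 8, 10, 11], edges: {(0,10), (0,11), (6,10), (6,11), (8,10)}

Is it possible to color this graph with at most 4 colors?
A valid 4-coloring: color 1: [1, 2, 10, 11]; color 2: [0, 6, 8].
(χ(G) = 2 ≤ 4.)

Yes, G is 4-colorable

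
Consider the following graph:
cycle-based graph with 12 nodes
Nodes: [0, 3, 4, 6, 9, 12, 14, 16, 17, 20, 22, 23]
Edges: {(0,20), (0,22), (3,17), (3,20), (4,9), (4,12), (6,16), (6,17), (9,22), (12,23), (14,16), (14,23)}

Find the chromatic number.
Clique number ω(G) = 2 (lower bound: χ ≥ ω).
The graph is bipartite (no odd cycle), so 2 colors suffice: χ(G) = 2.
A valid 2-coloring: color 1: [0, 3, 6, 9, 12, 14]; color 2: [4, 16, 17, 20, 22, 23].

χ(G) = 2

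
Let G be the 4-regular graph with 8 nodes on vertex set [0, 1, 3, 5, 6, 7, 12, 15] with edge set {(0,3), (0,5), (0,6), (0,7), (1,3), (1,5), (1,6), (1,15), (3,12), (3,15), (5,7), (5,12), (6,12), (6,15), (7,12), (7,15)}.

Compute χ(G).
Clique number ω(G) = 3 (lower bound: χ ≥ ω).
The clique on [0, 5, 7] has size 3, forcing χ ≥ 3, and the coloring below uses 3 colors, so χ(G) = 3.
A valid 3-coloring: color 1: [1, 7]; color 2: [0, 12, 15]; color 3: [3, 5, 6].

χ(G) = 3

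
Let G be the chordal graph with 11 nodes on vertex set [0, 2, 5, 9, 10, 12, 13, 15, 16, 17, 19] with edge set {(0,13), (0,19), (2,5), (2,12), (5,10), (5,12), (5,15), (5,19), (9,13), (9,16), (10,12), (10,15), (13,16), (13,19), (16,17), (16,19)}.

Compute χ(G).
χ(G) = 3

Clique number ω(G) = 3 (lower bound: χ ≥ ω).
The clique on [0, 13, 19] has size 3, forcing χ ≥ 3, and the coloring below uses 3 colors, so χ(G) = 3.
A valid 3-coloring: color 1: [0, 5, 16]; color 2: [2, 9, 10, 17, 19]; color 3: [12, 13, 15].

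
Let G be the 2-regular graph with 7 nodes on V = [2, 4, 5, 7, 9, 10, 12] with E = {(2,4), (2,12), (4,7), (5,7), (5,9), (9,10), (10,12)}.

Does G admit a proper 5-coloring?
A valid 5-coloring: color 1: [2, 5, 10]; color 2: [4, 9, 12]; color 3: [7].
(χ(G) = 3 ≤ 5.)

Yes, G is 5-colorable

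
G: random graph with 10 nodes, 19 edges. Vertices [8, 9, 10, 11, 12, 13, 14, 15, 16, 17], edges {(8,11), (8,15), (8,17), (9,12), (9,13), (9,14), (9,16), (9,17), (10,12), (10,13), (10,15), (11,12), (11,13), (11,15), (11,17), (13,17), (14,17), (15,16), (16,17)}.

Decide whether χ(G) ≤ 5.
A valid 5-coloring: color 1: [12, 15, 17]; color 2: [9, 10, 11]; color 3: [8, 13, 14, 16].
(χ(G) = 3 ≤ 5.)

Yes, G is 5-colorable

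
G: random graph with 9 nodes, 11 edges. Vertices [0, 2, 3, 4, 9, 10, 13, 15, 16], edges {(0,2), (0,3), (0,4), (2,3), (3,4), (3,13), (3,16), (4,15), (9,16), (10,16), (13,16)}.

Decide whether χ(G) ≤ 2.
No, G is not 2-colorable

The clique on vertices [0, 2, 3] has size 3 > 2, so it alone needs 3 colors.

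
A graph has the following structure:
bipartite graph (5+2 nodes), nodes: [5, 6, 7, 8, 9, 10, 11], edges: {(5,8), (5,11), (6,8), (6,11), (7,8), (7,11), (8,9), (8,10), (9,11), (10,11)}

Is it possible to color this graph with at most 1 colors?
Edge (5,8) forces its endpoints to differ, so 1 color is not enough.

No, G is not 1-colorable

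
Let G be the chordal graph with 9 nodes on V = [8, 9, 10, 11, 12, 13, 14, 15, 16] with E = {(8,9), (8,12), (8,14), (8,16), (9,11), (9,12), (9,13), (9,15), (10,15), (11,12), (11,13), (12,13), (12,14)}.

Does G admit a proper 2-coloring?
No, G is not 2-colorable

The clique on vertices [9, 11, 12, 13] has size 4 > 2, so it alone needs 4 colors.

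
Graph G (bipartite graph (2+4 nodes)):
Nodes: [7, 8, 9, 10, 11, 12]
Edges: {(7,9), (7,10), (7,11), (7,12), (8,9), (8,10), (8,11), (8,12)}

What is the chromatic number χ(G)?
χ(G) = 2

Clique number ω(G) = 2 (lower bound: χ ≥ ω).
The graph is bipartite (no odd cycle), so 2 colors suffice: χ(G) = 2.
A valid 2-coloring: color 1: [7, 8]; color 2: [9, 10, 11, 12].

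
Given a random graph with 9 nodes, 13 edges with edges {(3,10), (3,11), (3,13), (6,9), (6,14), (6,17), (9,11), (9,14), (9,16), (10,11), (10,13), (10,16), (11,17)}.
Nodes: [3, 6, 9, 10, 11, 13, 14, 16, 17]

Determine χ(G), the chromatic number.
Clique number ω(G) = 3 (lower bound: χ ≥ ω).
The clique on [3, 10, 11] has size 3, forcing χ ≥ 3, and the coloring below uses 3 colors, so χ(G) = 3.
A valid 3-coloring: color 1: [9, 10, 17]; color 2: [6, 11, 13, 16]; color 3: [3, 14].

χ(G) = 3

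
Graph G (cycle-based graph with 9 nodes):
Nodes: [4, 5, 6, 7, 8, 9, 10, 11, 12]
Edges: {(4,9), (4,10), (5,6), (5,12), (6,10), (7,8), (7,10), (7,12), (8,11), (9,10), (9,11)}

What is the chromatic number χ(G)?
Clique number ω(G) = 3 (lower bound: χ ≥ ω).
The clique on [4, 9, 10] has size 3, forcing χ ≥ 3, and the coloring below uses 3 colors, so χ(G) = 3.
A valid 3-coloring: color 1: [5, 8, 10]; color 2: [6, 7, 9]; color 3: [4, 11, 12].

χ(G) = 3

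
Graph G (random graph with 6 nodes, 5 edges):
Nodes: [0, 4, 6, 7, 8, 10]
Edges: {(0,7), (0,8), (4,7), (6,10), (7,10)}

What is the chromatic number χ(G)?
Clique number ω(G) = 2 (lower bound: χ ≥ ω).
The graph is bipartite (no odd cycle), so 2 colors suffice: χ(G) = 2.
A valid 2-coloring: color 1: [6, 7, 8]; color 2: [0, 4, 10].

χ(G) = 2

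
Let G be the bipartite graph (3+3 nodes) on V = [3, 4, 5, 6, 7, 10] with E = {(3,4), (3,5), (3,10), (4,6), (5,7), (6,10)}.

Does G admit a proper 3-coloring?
Yes, G is 3-colorable

A valid 3-coloring: color 1: [3, 6, 7]; color 2: [4, 5, 10].
(χ(G) = 2 ≤ 3.)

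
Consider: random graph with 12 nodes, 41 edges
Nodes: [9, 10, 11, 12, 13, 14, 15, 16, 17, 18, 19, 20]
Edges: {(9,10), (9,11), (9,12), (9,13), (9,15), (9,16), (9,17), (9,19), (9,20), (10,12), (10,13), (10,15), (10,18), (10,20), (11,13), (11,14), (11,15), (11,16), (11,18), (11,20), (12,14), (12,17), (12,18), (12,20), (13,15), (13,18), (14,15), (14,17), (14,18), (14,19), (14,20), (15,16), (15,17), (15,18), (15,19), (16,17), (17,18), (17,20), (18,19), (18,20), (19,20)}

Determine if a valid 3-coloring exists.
The clique on vertices [12, 14, 17, 18, 20] has size 5 > 3, so it alone needs 5 colors.

No, G is not 3-colorable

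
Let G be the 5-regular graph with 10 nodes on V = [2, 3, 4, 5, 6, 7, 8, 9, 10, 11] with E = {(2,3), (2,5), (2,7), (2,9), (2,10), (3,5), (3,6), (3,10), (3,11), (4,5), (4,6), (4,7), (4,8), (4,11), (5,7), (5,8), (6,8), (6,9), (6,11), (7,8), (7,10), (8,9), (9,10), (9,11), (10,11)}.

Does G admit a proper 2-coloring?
The clique on vertices [4, 5, 7, 8] has size 4 > 2, so it alone needs 4 colors.

No, G is not 2-colorable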